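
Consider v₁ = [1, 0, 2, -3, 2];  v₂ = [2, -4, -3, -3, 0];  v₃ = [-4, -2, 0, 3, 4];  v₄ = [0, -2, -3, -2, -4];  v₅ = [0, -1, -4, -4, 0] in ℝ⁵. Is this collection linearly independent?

Place the vectors as rows of a 5×5 matrix and reduce to echelon form.
The reduction yields 5 nonzero rows, so the rank is 5.
Since rank = 5 (the number of vectors), the set is linearly independent.

linearly independent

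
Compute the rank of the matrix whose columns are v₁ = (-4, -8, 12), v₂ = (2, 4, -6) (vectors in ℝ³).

Row-reduce the 2×3 matrix with these as rows.
Reduction leaves 1 leading entry, giving rank 1.

1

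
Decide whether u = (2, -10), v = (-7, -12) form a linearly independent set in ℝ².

linearly independent

Place the vectors as rows of a 2×2 matrix and reduce to echelon form.
The reduction yields 2 nonzero rows, so the rank is 2.
Since rank = 2 (the number of vectors), the set is linearly independent.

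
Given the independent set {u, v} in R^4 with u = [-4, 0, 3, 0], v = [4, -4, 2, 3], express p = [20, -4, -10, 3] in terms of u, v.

p = -4u + v

Since u, v are independent, the coefficients expressing p are uniquely determined by a linear system.
The system has the unique solution (c₁, c₂) = (-4, 1).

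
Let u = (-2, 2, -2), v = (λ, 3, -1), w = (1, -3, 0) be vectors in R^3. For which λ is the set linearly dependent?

λ = -5/3

Place the vectors as rows of a 3×3 matrix; dependence ⇔ determinant zero.
Expanding, det = 6*λ + 10.
Solving 6*λ + 10 = 0 yields λ = -5/3.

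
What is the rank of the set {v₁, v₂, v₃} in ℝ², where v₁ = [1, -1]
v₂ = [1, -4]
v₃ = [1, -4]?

rank 2

Apply Gaussian elimination to the matrix whose rows are v₁, v₂, v₃.
Reduction leaves 2 leading entries, giving rank 2.
(With 3 elements in a 2-dimensional space the rank is at most 2.)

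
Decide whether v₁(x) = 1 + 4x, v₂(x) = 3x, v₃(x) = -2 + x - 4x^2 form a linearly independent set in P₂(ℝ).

linearly independent

Take coordinates with respect to the standard basis {1, x, x^2}.
Form the 3×3 matrix with these as columns; its determinant is -12.
A nonzero determinant means the columns are linearly independent.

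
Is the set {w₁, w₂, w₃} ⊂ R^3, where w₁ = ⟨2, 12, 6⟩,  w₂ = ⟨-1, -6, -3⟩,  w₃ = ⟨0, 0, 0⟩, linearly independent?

One of the vectors is the zero vector, so the set is linearly dependent.

linearly dependent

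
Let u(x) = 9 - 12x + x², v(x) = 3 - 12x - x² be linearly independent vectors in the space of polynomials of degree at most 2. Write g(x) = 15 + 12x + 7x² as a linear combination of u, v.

g = 3u - 4v

Take coordinate vectors relative to {1, x, x²}.
Set up the augmented matrix [u | v | g] and row-reduce.
The system has the unique solution (a₁, a₂) = (3, -4).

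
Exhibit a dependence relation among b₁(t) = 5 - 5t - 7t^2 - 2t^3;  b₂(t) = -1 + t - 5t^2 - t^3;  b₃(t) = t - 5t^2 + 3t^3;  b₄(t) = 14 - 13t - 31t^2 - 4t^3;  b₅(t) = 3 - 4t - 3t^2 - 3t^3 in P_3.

3b₁ + b₂ + b₃ - b₄ = 0

Pass to coordinate vectors relative to the basis {1, t, …, t^3}.
Solve the homogeneous system with b₁, b₂, b₃, b₄, b₅ as columns by row-reducing the coefficient matrix.
The free variable yields coefficients (3, 1, 1, -1, 0) (any nonzero multiple also works).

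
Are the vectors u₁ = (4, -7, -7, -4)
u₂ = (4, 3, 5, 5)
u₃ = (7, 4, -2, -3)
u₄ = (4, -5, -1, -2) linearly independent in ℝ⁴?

The matrix [u₁|u₂|u₃|u₄] has determinant 1456.
A nonzero determinant means the columns are linearly independent.

linearly independent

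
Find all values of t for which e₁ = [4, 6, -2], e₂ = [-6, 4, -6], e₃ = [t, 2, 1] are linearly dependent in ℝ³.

t = 31/7

The set is linearly dependent precisely when det[e₁; e₂; e₃] = 0.
Expanding, det = 124 - 28*t.
Setting this to zero gives t = 31/7.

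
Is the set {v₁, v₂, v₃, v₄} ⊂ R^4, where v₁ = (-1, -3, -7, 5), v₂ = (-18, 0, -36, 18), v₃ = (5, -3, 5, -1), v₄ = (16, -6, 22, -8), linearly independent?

linearly dependent

The matrix [v₁|v₂|v₃|v₄] has determinant 0.
A zero determinant means the columns are linearly dependent.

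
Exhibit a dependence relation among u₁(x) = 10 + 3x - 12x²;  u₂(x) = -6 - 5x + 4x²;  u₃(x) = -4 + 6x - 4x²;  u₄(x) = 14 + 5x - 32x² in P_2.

Pass to coordinate vectors relative to the basis {1, x, x²}.
Row-reduce the matrix with u₁, u₂, u₃, u₄ as columns; the null space gives the coefficients.
One solution (up to scaling) is (3, 2, 1, -1).

3u₁ + 2u₂ + u₃ - u₄ = 0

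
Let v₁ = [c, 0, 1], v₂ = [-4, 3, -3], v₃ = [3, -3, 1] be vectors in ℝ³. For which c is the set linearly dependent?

Dependence holds iff the 3×3 matrix [v₁ v₂ v₃] is singular.
Cofactor expansion gives det = 3 - 6*c.
This vanishes exactly when c = 1/2.

c = 1/2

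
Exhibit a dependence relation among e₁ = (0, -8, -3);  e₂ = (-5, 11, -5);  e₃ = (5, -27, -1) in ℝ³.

Solve the homogeneous system with e₁, e₂, e₃ as columns by row-reducing the coefficient matrix.
A generator of the null space is (2, -1, -1).

2e₁ - e₂ - e₃ = 0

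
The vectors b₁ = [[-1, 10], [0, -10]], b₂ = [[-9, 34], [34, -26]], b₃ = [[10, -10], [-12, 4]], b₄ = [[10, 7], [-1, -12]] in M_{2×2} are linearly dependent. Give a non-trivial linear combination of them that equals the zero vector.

b₁ + b₂ + 3b₃ - 2b₄ = 0

Write each element as a vector in ℝ⁴ using {E₁₁, E₁₂, E₂₁, E₂₂}.
Row-reduce the matrix with b₁, b₂, b₃, b₄ as columns; the null space gives the coefficients.
The free variable yields coefficients (1, 1, 3, -2) (any nonzero multiple also works).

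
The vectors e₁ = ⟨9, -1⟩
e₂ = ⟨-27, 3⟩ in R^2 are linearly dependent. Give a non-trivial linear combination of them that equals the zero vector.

Row-reduce the matrix with e₁, e₂ as columns; the null space gives the coefficients.
A generator of the null space is (3, 1).

3e₁ + e₂ = 0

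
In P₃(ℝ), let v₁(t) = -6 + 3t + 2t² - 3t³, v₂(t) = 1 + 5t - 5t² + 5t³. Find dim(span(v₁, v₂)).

2

Represent each element by its coordinate vector in ℝ⁴.
Form the matrix with v₁, v₂ as columns and reduce.
The echelon form has 2 nonzero rows, so the rank is 2.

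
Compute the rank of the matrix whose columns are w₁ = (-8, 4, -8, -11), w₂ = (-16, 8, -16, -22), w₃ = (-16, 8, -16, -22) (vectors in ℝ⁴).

Row-reduce the 3×4 matrix with these as rows.
The echelon form has 1 nonzero row, so the rank is 1.

rank 1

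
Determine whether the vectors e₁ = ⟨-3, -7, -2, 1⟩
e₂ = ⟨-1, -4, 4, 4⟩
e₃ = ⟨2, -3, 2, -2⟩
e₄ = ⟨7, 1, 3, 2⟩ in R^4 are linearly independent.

linearly independent

Place the vectors as rows of a 4×4 matrix and reduce to echelon form.
The reduction yields 4 nonzero rows, so the rank is 4.
Since rank = 4 (the number of vectors), the set is linearly independent.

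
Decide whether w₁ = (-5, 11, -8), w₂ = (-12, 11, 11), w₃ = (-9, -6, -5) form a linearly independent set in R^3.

linearly independent

The matrix [w₁|w₂|w₃] has determinant -3172.
A nonzero determinant means the columns are linearly independent.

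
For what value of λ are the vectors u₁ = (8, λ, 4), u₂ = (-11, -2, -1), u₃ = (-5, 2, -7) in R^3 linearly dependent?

λ = 0

The set is linearly dependent precisely when det[u₁; u₂; u₃] = 0.
The determinant works out to -72*λ.
Solving -72*λ = 0 yields λ = 0.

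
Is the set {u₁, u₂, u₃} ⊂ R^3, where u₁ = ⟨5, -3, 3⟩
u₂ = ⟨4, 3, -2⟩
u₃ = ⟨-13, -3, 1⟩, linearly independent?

linearly dependent

Form the 3×3 matrix with these as columns; its determinant is 0.
A zero determinant means the columns are linearly dependent.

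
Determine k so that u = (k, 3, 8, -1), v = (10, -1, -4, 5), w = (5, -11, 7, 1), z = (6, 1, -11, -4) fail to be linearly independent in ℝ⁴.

k = -12

Place the vectors as rows of a 4×4 matrix; dependence ⇔ determinant zero.
Expanding, det = 759*k + 9108.
Setting this to zero gives k = -12.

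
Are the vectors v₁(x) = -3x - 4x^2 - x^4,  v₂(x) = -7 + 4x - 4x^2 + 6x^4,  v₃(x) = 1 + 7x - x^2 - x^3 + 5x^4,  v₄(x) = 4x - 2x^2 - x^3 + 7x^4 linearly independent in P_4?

linearly independent

Take coordinates with respect to the standard basis {1, x, …, x^4}.
Row-reduce the matrix whose columns are v₁, v₂, v₃, v₄.
The reduction yields 4 nonzero rows, so the rank is 4.
Since rank = 4 (the number of vectors), the set is linearly independent.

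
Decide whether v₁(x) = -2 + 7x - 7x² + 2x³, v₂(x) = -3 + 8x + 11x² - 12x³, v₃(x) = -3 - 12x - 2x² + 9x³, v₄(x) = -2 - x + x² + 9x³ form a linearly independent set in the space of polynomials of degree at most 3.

Write each element as a coordinate vector in ℝ⁴ using {1, x, …, x³}.
Row-reduce the matrix whose columns are v₁, v₂, v₃, v₄.
The reduction yields 4 nonzero rows, so the rank is 4.
Since rank = 4 (the number of vectors), the set is linearly independent.

linearly independent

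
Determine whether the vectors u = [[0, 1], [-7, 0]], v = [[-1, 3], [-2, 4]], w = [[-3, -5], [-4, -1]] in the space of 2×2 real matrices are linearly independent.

Write each element as a coordinate vector in ℝ⁴ using {E₁₁, E₁₂, E₂₁, E₂₂}.
Row-reduce the matrix whose columns are u, v, w.
The reduction yields 3 nonzero rows, so the rank is 3.
Since rank = 3 (the number of vectors), the set is linearly independent.

linearly independent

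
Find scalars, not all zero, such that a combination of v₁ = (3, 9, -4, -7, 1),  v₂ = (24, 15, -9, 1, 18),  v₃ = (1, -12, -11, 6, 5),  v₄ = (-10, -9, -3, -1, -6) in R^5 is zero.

Set up α₁v₁ + … + α₄v₄ = 0 and solve the homogeneous system.
The free variable yields coefficients (1, -1, 1, -2) (any nonzero multiple also works).

v₁ - v₂ + v₃ - 2v₄ = 0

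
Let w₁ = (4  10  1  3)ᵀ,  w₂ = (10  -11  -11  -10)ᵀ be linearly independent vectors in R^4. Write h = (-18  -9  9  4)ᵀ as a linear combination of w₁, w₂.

h = -2w₁ - w₂

Solve the system with w₁, w₂ as columns and h as the right-hand side.
Row-reducing the augmented matrix gives the unique coefficients (a₁, a₂) = (-2, -1).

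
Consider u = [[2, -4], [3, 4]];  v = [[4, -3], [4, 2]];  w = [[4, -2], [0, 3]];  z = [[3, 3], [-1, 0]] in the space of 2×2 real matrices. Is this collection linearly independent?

Write each element as a coordinate vector in ℝ⁴ using {E₁₁, E₁₂, E₂₁, E₂₂}.
Place the vectors as rows of a 4×4 matrix and reduce to echelon form.
The reduction yields 4 nonzero rows, so the rank is 4.
Since rank = 4 (the number of vectors), the set is linearly independent.

linearly independent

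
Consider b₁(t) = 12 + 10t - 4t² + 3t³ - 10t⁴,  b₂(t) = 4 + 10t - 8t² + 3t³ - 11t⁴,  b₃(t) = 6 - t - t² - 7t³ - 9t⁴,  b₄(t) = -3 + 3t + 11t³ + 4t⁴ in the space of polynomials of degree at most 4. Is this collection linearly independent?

Take coordinates with respect to the standard basis {1, t, …, t⁴}.
Place the vectors as rows of a 4×5 matrix and reduce to echelon form.
The reduction yields 4 nonzero rows, so the rank is 4.
Since rank = 4 (the number of vectors), the set is linearly independent.

linearly independent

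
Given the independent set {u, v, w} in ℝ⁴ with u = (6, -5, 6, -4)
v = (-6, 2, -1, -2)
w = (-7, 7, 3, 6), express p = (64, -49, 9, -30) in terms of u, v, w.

Since u, v, w are independent, the coefficients expressing p are uniquely determined by a linear system.
Row-reducing the augmented matrix gives the unique coefficients (α₁, α₂, α₃) = (3, -3, -4).

p = 3u - 3v - 4w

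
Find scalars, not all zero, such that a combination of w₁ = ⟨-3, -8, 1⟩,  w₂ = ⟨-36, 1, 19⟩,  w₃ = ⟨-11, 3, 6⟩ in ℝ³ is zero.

w₁ - w₂ + 3w₃ = 0

Solve the homogeneous system with w₁, w₂, w₃ as columns by row-reducing the coefficient matrix.
One solution (up to scaling) is (1, -1, 3).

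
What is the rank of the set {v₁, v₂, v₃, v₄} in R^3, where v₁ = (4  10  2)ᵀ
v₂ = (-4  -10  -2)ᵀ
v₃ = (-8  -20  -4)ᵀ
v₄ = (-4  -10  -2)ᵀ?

Form the matrix with v₁, v₂, v₃, v₄ as columns and reduce.
Reduction leaves 1 leading entry, giving rank 1.
(With 4 elements in a 3-dimensional space the rank is at most 3.)

rank 1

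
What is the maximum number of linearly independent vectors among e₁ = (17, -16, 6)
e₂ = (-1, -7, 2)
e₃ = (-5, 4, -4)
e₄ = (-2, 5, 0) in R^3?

Form the matrix with e₁, e₂, e₃, e₄ as columns and reduce.
There are 3 pivot columns, so rank = 3.
(With 4 elements in a 3-dimensional space the rank is at most 3.)

3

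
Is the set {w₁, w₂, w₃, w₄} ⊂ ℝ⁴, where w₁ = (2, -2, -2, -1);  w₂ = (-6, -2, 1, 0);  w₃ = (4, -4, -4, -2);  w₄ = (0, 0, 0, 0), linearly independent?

One of the vectors is the zero vector, so the set is linearly dependent.

linearly dependent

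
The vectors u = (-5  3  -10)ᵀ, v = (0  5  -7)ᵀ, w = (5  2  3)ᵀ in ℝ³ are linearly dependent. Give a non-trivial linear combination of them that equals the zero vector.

Set up α₁u + … + α₃w = 0 and solve the homogeneous system.
A generator of the null space is (1, -1, 1).

u - v + w = 0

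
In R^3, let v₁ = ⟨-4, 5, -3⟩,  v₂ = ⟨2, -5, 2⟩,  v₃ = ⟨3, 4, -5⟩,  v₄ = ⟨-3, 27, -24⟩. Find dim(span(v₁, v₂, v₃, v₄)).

3

Row-reduce the 4×3 matrix with these as rows.
There are 3 pivot columns, so rank = 3.
(With 4 elements in a 3-dimensional space the rank is at most 3.)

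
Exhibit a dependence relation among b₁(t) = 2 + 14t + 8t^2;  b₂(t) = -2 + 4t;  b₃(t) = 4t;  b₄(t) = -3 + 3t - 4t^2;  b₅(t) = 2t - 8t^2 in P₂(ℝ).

Take coordinates with respect to {1, t, t^2}.
Set up α₁b₁ + … + α₅b₅ = 0 and solve the homogeneous system.
One solution (up to scaling) is (1, -2, -3, 2, 0).

b₁ - 2b₂ - 3b₃ + 2b₄ = 0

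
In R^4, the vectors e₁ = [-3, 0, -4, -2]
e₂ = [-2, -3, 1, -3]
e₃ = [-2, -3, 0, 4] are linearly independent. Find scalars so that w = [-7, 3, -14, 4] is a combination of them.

w = 3e₁ - 2e₂ + e₃

Set up the augmented matrix [e₁ | e₂ | e₃ | w] and row-reduce.
The system has the unique solution (c₁, c₂, c₃) = (3, -2, 1).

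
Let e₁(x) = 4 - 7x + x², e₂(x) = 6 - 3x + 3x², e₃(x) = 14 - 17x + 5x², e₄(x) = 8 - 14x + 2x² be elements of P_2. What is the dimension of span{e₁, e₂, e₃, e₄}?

Pass to coordinate vectors with respect to the basis {1, x, x²}.
Put the 3×4 matrix [e₁|e₂|e₃|e₄] into echelon form.
There are 2 pivot columns, so rank = 2.
(With 4 elements in a 3-dimensional space the rank is at most 3.)

dim = 2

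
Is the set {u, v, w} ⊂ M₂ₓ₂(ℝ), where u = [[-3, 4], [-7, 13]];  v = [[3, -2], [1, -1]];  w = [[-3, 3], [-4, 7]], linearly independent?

Take coordinates with respect to the standard basis {E₁₁, E₁₂, E₂₁, E₂₂}.
Row-reduce the matrix whose columns are u, v, w.
The reduction yields 2 nonzero rows, so the rank is 2.
Since rank 2 < 3, the set is linearly dependent.

linearly dependent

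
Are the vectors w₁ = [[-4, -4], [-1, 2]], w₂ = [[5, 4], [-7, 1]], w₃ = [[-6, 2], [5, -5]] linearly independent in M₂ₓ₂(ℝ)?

Write each element as a coordinate vector in ℝ⁴ using {E₁₁, E₁₂, E₂₁, E₂₂}.
Row-reduce the matrix whose columns are w₁, w₂, w₃.
The reduction yields 3 nonzero rows, so the rank is 3.
Since rank = 3 (the number of vectors), the set is linearly independent.

linearly independent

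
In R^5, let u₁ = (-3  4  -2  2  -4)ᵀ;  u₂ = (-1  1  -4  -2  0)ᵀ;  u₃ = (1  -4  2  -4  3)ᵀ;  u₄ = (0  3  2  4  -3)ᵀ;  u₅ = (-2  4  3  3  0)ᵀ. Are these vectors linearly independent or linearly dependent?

Form the 5×5 matrix with these as columns; its determinant is -286.
A nonzero determinant means the columns are linearly independent.

linearly independent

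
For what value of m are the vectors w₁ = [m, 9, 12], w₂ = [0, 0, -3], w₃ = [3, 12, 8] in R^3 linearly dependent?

m = 9/4

Dependence holds iff the 3×3 matrix [w₁ w₂ w₃] is singular.
Cofactor expansion gives det = 36*m - 81.
Solving 36*m - 81 = 0 yields m = 9/4.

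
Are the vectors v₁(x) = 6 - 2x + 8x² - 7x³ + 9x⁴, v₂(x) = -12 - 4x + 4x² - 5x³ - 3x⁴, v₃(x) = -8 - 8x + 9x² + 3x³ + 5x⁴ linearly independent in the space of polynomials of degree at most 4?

Write each element as a coordinate vector in ℝ⁵ using {1, x, …, x⁴}.
Row-reduce the matrix whose columns are v₁, v₂, v₃.
The reduction yields 3 nonzero rows, so the rank is 3.
Since rank = 3 (the number of vectors), the set is linearly independent.

linearly independent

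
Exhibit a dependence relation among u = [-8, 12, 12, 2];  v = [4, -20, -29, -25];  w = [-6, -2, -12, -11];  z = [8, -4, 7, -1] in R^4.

Row-reduce the matrix with u, v, w, z as columns; the null space gives the coefficients.
A generator of the null space is (1, 1, -2, -1).

u + v - 2w - z = 0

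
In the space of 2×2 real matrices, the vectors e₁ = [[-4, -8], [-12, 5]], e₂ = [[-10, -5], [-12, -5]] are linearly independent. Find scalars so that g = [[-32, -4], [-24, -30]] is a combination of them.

Work in coordinates with respect to the standard basis {E₁₁, E₁₂, E₂₁, E₂₂}.
Since e₁, e₂ are independent, the coefficients expressing g are uniquely determined by a linear system.
The system has the unique solution (α₁, α₂) = (-2, 4).

g = -2e₁ + 4e₂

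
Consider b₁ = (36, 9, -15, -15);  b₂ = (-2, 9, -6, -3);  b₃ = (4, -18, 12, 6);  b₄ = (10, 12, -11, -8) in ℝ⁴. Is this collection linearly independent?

linearly dependent

Form the 4×4 matrix with these as columns; its determinant is 0.
A zero determinant means the columns are linearly dependent.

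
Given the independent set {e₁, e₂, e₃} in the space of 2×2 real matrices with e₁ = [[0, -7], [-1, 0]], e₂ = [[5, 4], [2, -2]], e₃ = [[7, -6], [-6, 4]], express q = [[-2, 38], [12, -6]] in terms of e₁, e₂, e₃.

Take coordinate vectors relative to {E₁₁, E₁₂, E₂₁, E₂₂}.
Solve the system with e₁, e₂, e₃ as columns and q as the right-hand side.
The system has the unique solution (a₁, a₂, a₃) = (-4, 1, -1).

q = -4e₁ + e₂ - e₃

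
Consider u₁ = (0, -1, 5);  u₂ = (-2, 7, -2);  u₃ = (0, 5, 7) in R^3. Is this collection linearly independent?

The matrix [u₁|u₂|u₃] has determinant -64.
A nonzero determinant means the columns are linearly independent.

linearly independent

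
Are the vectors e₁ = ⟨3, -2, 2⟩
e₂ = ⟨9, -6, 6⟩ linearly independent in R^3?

linearly dependent

One vector is a scalar multiple of another, so the set is dependent.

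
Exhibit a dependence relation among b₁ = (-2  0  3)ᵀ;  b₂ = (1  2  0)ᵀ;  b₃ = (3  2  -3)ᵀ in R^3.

b₁ - b₂ + b₃ = 0

Write the vectors as columns of a matrix and find a nonzero vector in its null space.
One solution (up to scaling) is (1, -1, 1).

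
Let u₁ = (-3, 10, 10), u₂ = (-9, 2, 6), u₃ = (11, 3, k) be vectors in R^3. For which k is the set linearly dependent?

k = -8/3

The vectors are dependent exactly when the determinant of the matrix with rows u₁, u₂, u₃ vanishes.
The determinant works out to 84*k + 224.
Setting this to zero gives k = -8/3.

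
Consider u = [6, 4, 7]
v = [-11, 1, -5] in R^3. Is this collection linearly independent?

Place the vectors as rows of a 2×3 matrix and reduce to echelon form.
The reduction yields 2 nonzero rows, so the rank is 2.
Since rank = 2 (the number of vectors), the set is linearly independent.

linearly independent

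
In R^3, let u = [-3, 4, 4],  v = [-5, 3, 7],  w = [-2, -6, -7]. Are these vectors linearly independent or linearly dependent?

linearly independent

Place the vectors as rows of a 3×3 matrix and reduce to echelon form.
The reduction yields 3 nonzero rows, so the rank is 3.
Since rank = 3 (the number of vectors), the set is linearly independent.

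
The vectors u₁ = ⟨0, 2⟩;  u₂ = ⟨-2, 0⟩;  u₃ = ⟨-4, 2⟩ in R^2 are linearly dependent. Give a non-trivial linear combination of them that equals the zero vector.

u₁ + 2u₂ - u₃ = 0

Solve the homogeneous system with u₁, u₂, u₃ as columns by row-reducing the coefficient matrix.
The free variable yields coefficients (1, 2, -1) (any nonzero multiple also works).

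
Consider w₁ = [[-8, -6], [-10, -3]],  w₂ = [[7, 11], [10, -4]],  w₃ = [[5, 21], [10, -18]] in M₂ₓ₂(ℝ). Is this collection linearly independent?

linearly dependent

Write each element as a coordinate vector in ℝ⁴ using {E₁₁, E₁₂, E₂₁, E₂₂}.
Place the vectors as rows of a 3×4 matrix and reduce to echelon form.
The reduction yields 2 nonzero rows, so the rank is 2.
Since rank 2 < 3, the set is linearly dependent.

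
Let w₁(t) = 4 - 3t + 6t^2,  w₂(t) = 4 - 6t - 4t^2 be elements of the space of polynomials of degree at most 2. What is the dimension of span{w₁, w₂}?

2

Represent each element by its coordinate vector in ℝ³.
Apply Gaussian elimination to the matrix whose rows are w₁, w₂.
Reduction leaves 2 leading entries, giving rank 2.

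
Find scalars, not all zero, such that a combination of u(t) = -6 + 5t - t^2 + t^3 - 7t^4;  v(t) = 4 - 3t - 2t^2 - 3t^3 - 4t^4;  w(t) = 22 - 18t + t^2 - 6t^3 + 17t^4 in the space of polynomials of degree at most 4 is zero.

3u - v + w = 0

Pass to coordinate vectors relative to the basis {1, t, …, t^4}.
Set up α₁u + … + α₃w = 0 and solve the homogeneous system.
The free variable yields coefficients (3, -1, 1) (any nonzero multiple also works).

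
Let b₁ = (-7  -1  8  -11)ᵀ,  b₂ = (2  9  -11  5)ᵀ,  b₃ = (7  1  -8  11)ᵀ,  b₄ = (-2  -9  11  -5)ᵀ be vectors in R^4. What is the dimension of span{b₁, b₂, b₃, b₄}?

dim = 2

Put the 4×4 matrix [b₁|b₂|b₃|b₄] into echelon form.
There are 2 pivot columns, so rank = 2.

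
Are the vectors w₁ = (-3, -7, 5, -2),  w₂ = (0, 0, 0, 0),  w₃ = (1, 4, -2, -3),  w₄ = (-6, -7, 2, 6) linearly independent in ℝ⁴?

One of the vectors is the zero vector, so the set is linearly dependent.

linearly dependent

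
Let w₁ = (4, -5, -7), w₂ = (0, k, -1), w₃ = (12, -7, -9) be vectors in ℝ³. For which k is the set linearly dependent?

k = -2/3

Place the vectors as rows of a 3×3 matrix; dependence ⇔ determinant zero.
Cofactor expansion gives det = 48*k + 32.
Solving 48*k + 32 = 0 yields k = -2/3.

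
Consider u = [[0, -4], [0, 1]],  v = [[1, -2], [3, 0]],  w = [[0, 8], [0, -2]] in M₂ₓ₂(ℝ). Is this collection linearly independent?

Take coordinates with respect to the standard basis {E₁₁, E₁₂, E₂₁, E₂₂}.
One vector is a scalar multiple of another, so the set is dependent.

linearly dependent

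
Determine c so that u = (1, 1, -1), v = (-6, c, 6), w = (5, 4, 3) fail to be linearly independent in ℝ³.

c = -6

Dependence holds iff the 3×3 matrix [u v w] is singular.
The determinant works out to 8*c + 48.
Setting this to zero gives c = -6.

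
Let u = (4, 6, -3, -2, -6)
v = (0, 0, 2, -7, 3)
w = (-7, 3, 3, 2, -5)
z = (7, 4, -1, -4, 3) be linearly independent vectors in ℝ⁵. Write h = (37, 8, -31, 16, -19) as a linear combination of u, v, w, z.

h = 4u - 4v - 4w - z

Solve the system with u, v, w, z as columns and h as the right-hand side.
The system has the unique solution (c₁, …, c₄) = (4, -4, -4, -1).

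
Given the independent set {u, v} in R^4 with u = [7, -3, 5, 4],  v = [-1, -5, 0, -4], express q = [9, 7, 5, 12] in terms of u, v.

q = u - 2v

Solve the system with u, v as columns and q as the right-hand side.
Row-reducing the augmented matrix gives the unique coefficients (a₁, a₂) = (1, -2).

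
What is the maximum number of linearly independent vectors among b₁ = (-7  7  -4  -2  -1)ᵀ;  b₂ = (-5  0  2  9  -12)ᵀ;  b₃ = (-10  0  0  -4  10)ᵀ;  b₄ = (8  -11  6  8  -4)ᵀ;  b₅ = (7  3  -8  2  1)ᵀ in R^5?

Put the 5×5 matrix [b₁|b₂|b₃|b₄|b₅] into echelon form.
Reduction leaves 5 leading entries, giving rank 5.

5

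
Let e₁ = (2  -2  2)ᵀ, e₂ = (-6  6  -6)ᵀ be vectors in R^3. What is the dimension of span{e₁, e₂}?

Put the 3×2 matrix [e₁|e₂] into echelon form.
There is 1 pivot column, so rank = 1.

1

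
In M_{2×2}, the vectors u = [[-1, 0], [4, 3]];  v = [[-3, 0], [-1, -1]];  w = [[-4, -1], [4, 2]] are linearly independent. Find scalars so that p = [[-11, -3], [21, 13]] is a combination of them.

Identify each element with its coordinate vector in ℝ⁴ via {E₁₁, E₁₂, E₂₁, E₂₂}.
Solve the system with u, v, w as columns and p as the right-hand side.
Row-reducing the augmented matrix gives the unique coefficients (a₁, a₂, a₃) = (2, -1, 3).

p = 2u - v + 3w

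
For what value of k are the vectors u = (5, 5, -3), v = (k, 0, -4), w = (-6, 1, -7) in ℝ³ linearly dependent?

k = -35/8

Place the vectors as rows of a 3×3 matrix; dependence ⇔ determinant zero.
The determinant works out to 32*k + 140.
This vanishes exactly when k = -35/8.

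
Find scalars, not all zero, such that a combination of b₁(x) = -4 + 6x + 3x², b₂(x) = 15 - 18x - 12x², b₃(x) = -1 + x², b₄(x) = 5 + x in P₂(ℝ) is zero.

3b₁ + b₂ + 3b₃ = 0

Write each element as a vector in ℝ³ using {1, x, x²}.
Solve the homogeneous system with b₁, b₂, b₃, b₄ as columns by row-reducing the coefficient matrix.
One solution (up to scaling) is (3, 1, 3, 0).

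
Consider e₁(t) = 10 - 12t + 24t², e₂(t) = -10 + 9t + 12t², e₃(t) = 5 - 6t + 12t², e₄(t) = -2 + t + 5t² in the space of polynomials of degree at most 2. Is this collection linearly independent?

linearly dependent

Write each element as a coordinate vector in ℝ³ using {1, t, t²}.
There are 4 vectors in a 3-dimensional space, so they cannot be linearly independent.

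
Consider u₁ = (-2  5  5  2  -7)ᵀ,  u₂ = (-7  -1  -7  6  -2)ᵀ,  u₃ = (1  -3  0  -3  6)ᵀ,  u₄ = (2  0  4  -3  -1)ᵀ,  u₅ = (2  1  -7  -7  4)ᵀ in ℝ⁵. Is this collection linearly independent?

linearly independent

Form the 5×5 matrix with these as columns; its determinant is -4252.
A nonzero determinant means the columns are linearly independent.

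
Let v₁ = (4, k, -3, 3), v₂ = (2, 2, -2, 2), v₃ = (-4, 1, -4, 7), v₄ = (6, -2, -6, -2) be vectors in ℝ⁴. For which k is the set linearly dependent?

The vectors are dependent exactly when the determinant of the matrix with rows v₁, v₂, v₃, v₄ vanishes.
Expanding, det = 480 - 128*k.
Setting this to zero gives k = 15/4.

k = 15/4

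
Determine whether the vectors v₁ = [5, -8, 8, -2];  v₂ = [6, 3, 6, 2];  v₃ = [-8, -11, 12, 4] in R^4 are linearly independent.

linearly independent

Place the vectors as rows of a 3×4 matrix and reduce to echelon form.
The reduction yields 3 nonzero rows, so the rank is 3.
Since rank = 3 (the number of vectors), the set is linearly independent.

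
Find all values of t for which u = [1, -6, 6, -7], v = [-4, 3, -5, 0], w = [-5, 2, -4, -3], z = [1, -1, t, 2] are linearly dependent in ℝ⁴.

The vectors are dependent exactly when the determinant of the matrix with rows u, v, w, z vanishes.
The determinant works out to -14*t - 12.
Setting this to zero gives t = -6/7.

t = -6/7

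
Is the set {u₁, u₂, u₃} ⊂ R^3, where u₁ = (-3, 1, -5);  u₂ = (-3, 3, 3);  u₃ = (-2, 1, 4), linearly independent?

Form the 3×3 matrix with these as columns; its determinant is -36.
A nonzero determinant means the columns are linearly independent.

linearly independent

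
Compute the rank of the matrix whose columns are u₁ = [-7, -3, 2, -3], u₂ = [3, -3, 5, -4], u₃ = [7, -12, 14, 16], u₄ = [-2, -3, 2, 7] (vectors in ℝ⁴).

3

Put the 4×4 matrix [u₁|u₂|u₃|u₄] into echelon form.
Exactly 3 pivots survive; hence the rank is 3.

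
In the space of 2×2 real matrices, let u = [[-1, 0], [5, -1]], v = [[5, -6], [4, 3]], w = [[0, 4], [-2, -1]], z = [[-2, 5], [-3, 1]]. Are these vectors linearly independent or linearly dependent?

linearly independent

Write each element as a coordinate vector in ℝ⁴ using {E₁₁, E₁₂, E₂₁, E₂₂}.
The matrix [u|v|w|z] has determinant 295.
A nonzero determinant means the columns are linearly independent.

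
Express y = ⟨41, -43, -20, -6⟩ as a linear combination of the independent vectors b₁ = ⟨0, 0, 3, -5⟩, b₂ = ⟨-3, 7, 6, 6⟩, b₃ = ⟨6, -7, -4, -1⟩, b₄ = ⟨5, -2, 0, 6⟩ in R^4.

y = 2b₁ - 3b₂ + 2b₃ + 4b₄

Write y = a₁b₁ + … + a₄b₄ and equate components.
Row-reducing the augmented matrix gives the unique coefficients (a₁, …, a₄) = (2, -3, 2, 4).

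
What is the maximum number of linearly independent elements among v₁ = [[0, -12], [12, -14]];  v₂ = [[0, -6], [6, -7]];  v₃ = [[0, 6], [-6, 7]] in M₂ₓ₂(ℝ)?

1

Pass to coordinate vectors with respect to the basis {E₁₁, E₁₂, E₂₁, E₂₂}.
Row-reduce the 3×4 matrix with these as rows.
The echelon form has 1 nonzero row, so the rank is 1.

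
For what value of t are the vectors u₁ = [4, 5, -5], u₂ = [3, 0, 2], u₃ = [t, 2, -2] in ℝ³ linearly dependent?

Place the vectors as rows of a 3×3 matrix; dependence ⇔ determinant zero.
Cofactor expansion gives det = 10*t - 16.
Solving 10*t - 16 = 0 yields t = 8/5.

t = 8/5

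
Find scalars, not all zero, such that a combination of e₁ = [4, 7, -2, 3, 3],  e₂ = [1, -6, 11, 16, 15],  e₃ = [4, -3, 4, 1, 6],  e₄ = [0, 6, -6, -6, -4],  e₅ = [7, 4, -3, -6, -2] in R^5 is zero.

Set up α₁e₁ + … + α₅e₅ = 0 and solve the homogeneous system.
The free variable yields coefficients (1, -1, 1, -1, -1) (any nonzero multiple also works).

e₁ - e₂ + e₃ - e₄ - e₅ = 0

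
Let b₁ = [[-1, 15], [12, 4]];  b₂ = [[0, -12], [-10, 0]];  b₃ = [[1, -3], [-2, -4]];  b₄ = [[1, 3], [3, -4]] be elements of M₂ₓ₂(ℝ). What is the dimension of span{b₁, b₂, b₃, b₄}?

Pass to coordinate vectors with respect to the basis {E₁₁, E₁₂, E₂₁, E₂₂}.
Put the 4×4 matrix [b₁|b₂|b₃|b₄] into echelon form.
Exactly 2 pivots survive; hence the rank is 2.

2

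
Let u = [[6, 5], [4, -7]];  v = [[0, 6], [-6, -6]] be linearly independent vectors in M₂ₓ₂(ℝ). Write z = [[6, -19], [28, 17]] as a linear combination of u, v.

Identify each element with its coordinate vector in ℝ⁴ via {E₁₁, E₁₂, E₂₁, E₂₂}.
Write z = c₁u + c₂v and equate components.
The system has the unique solution (c₁, c₂) = (1, -4).

z = u - 4v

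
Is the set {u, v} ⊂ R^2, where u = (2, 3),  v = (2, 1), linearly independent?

linearly independent

The matrix [u|v] has determinant -4.
A nonzero determinant means the columns are linearly independent.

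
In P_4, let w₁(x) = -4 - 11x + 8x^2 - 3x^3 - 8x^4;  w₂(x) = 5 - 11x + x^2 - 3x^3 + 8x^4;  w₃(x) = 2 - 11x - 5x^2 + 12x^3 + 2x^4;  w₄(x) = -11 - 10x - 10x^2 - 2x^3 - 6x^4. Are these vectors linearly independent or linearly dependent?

Write each element as a coordinate vector in ℝ⁵ using {1, x, …, x^4}.
Row-reduce the matrix whose columns are w₁, w₂, w₃, w₄.
The reduction yields 4 nonzero rows, so the rank is 4.
Since rank = 4 (the number of vectors), the set is linearly independent.

linearly independent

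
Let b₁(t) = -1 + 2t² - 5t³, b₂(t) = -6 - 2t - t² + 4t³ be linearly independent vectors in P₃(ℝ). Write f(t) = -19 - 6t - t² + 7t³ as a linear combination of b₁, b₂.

Take coordinate vectors relative to {1, t, …, t³}.
Solve the system with b₁, b₂ as columns and f as the right-hand side.
Back-substitution yields (a₁, a₂) = (1, 3).

f = b₁ + 3b₂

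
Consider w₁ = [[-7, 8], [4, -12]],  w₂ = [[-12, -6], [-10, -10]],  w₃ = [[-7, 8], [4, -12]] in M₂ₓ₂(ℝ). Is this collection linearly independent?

linearly dependent

Take coordinates with respect to the standard basis {E₁₁, E₁₂, E₂₁, E₂₂}.
Two of the vectors are equal, giving an immediate dependence.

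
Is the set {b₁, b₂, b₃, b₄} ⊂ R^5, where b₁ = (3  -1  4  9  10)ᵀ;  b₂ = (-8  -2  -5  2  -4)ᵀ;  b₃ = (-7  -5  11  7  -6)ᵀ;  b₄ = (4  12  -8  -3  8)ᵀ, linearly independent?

Place the vectors as rows of a 4×5 matrix and reduce to echelon form.
The reduction yields 4 nonzero rows, so the rank is 4.
Since rank = 4 (the number of vectors), the set is linearly independent.

linearly independent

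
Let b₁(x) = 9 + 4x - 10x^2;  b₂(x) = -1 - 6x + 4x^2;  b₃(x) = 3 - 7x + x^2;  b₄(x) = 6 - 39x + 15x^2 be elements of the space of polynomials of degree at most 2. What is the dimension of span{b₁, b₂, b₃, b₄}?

dim = 2

Represent each element by its coordinate vector in ℝ³.
Form the matrix with b₁, b₂, b₃, b₄ as columns and reduce.
There are 2 pivot columns, so rank = 2.
(With 4 elements in a 3-dimensional space the rank is at most 3.)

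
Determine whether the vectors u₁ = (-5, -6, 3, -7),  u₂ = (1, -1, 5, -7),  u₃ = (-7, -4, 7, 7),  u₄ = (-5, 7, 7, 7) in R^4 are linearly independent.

Form the 4×4 matrix with these as columns; its determinant is -5488.
A nonzero determinant means the columns are linearly independent.

linearly independent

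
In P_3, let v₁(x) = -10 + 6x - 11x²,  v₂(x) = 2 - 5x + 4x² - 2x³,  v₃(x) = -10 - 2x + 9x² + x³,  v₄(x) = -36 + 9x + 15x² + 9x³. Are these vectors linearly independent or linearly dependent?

Write each element as a coordinate vector in ℝ⁴ using {1, x, …, x³}.
The matrix [v₁|v₂|v₃|v₄] has determinant 0.
A zero determinant means the columns are linearly dependent.

linearly dependent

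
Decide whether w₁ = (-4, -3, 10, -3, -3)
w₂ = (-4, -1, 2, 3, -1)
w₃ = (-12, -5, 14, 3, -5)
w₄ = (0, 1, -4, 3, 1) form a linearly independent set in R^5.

linearly dependent

Row-reduce the matrix whose columns are w₁, w₂, w₃, w₄.
The reduction yields 2 nonzero rows, so the rank is 2.
Since rank 2 < 4, the set is linearly dependent.
Indeed w₁ + 2w₂ - w₃ = 0.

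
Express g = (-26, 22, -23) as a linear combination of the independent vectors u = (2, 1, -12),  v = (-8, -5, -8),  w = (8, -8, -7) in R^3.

g = 3u + v - 3w

Since u, v, w are independent, the coefficients expressing g are uniquely determined by a linear system.
Back-substitution yields (c₁, c₂, c₃) = (3, 1, -3).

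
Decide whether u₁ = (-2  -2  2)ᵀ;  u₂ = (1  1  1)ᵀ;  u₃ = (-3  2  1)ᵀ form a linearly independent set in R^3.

The matrix [u₁|u₂|u₃] has determinant 20.
A nonzero determinant means the columns are linearly independent.

linearly independent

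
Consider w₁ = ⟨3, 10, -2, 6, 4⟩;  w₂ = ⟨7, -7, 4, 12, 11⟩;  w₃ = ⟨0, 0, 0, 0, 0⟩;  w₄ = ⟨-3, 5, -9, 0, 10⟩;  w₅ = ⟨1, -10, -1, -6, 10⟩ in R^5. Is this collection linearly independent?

One of the vectors is the zero vector, so the set is linearly dependent.

linearly dependent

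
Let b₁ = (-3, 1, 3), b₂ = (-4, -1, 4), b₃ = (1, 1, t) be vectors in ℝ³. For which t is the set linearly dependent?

t = -1

Dependence holds iff the 3×3 matrix [b₁ b₂ b₃] is singular.
The determinant works out to 7*t + 7.
This vanishes exactly when t = -1.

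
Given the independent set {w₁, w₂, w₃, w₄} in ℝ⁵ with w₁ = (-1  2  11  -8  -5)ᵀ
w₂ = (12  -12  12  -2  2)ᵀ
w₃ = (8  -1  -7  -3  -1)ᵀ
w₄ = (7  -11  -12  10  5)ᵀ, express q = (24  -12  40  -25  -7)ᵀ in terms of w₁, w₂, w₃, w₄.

q = w₁ + 2w₂ + w₃ - w₄

Since w₁, w₂, w₃, w₄ are independent, the coefficients expressing q are uniquely determined by a linear system.
The system has the unique solution (c₁, …, c₄) = (1, 2, 1, -1).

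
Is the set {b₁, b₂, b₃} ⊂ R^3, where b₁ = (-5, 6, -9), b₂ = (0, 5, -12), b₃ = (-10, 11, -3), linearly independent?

Form the 3×3 matrix with these as columns; its determinant is -315.
A nonzero determinant means the columns are linearly independent.

linearly independent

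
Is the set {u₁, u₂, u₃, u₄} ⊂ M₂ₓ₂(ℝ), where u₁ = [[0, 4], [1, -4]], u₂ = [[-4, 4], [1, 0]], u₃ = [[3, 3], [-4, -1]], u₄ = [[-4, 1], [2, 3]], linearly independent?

linearly independent

Take coordinates with respect to the standard basis {E₁₁, E₁₂, E₂₁, E₂₂}.
The matrix [u₁|u₂|u₃|u₄] has determinant -140.
A nonzero determinant means the columns are linearly independent.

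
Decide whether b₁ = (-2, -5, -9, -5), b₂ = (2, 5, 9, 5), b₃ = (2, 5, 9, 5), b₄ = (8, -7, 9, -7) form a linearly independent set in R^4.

linearly dependent

Two of the vectors are equal, giving an immediate dependence.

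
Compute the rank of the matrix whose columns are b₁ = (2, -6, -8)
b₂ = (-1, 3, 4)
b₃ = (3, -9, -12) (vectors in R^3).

Row-reduce the 3×3 matrix with these as rows.
The echelon form has 1 nonzero row, so the rank is 1.

rank 1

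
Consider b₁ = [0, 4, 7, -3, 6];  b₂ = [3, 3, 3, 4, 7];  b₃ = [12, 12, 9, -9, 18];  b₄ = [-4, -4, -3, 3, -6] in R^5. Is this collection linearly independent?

linearly dependent

One vector is a scalar multiple of another, so the set is dependent.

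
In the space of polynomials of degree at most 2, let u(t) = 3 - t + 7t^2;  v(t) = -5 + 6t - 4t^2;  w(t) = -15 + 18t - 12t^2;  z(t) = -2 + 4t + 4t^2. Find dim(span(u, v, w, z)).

Use coordinates relative to {1, t, t^2}.
Put the 3×4 matrix [u|v|w|z] into echelon form.
Exactly 3 pivots survive; hence the rank is 3.
(With 4 elements in a 3-dimensional space the rank is at most 3.)

3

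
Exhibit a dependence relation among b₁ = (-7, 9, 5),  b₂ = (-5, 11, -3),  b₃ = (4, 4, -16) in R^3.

Solve the homogeneous system with b₁, b₂, b₃ as columns by row-reducing the coefficient matrix.
One solution (up to scaling) is (2, -2, 1).

2b₁ - 2b₂ + b₃ = 0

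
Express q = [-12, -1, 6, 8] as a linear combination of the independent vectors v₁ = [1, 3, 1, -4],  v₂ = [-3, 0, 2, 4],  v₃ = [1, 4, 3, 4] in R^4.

Since v₁, v₂, v₃ are independent, the coefficients expressing q are uniquely determined by a linear system.
Row-reducing the augmented matrix gives the unique coefficients (α₁, α₂, α₃) = (1, 4, -1).

q = v₁ + 4v₂ - v₃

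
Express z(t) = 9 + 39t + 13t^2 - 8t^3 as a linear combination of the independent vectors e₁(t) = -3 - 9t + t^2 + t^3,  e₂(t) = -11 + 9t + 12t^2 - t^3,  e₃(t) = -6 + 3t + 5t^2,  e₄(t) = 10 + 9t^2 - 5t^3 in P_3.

z = -4e₁ - e₂ + 4e₃ + e₄

Identify each element with its coordinate vector in ℝ⁴ via {1, t, …, t^3}.
Set up the augmented matrix [e₁ | e₂ | e₃ | e₄ | z] and row-reduce.
The system has the unique solution (c₁, …, c₄) = (-4, -1, 4, 1).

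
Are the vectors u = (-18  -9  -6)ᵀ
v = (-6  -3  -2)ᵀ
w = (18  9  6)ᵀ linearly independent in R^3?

linearly dependent

Form the 3×3 matrix with these as columns; its determinant is 0.
A zero determinant means the columns are linearly dependent.
Indeed u - 3v = 0.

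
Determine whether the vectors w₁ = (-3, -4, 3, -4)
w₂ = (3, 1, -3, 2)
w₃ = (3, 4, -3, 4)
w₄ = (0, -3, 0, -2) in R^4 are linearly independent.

linearly dependent

Row-reduce the matrix whose columns are w₁, w₂, w₃, w₄.
The reduction yields 2 nonzero rows, so the rank is 2.
Since rank 2 < 4, the set is linearly dependent.
Indeed w₁ + w₃ = 0.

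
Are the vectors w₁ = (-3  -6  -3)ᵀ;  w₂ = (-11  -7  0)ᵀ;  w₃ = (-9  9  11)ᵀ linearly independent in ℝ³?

Place the vectors as rows of a 3×3 matrix and reduce to echelon form.
The reduction yields 3 nonzero rows, so the rank is 3.
Since rank = 3 (the number of vectors), the set is linearly independent.

linearly independent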